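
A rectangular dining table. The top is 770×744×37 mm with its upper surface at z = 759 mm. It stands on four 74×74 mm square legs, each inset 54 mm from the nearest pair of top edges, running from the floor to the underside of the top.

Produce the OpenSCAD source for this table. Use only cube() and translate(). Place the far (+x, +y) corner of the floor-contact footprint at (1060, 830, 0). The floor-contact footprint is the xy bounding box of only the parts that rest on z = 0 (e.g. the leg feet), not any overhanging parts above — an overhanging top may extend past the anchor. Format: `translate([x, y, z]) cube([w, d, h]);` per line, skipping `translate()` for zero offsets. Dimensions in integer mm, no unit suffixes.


translate([344, 140, 722]) cube([770, 744, 37]);
translate([398, 194, 0]) cube([74, 74, 722]);
translate([986, 194, 0]) cube([74, 74, 722]);
translate([398, 756, 0]) cube([74, 74, 722]);
translate([986, 756, 0]) cube([74, 74, 722]);


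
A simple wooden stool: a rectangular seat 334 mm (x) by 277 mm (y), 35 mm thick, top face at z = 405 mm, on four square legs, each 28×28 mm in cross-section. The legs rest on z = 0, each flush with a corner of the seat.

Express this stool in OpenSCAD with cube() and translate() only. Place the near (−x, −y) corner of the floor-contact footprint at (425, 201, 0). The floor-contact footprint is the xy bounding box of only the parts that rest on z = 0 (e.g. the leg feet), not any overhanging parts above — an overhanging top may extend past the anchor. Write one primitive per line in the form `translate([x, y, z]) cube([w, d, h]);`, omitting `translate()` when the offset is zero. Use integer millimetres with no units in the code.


translate([425, 201, 370]) cube([334, 277, 35]);
translate([425, 201, 0]) cube([28, 28, 370]);
translate([731, 201, 0]) cube([28, 28, 370]);
translate([425, 450, 0]) cube([28, 28, 370]);
translate([731, 450, 0]) cube([28, 28, 370]);


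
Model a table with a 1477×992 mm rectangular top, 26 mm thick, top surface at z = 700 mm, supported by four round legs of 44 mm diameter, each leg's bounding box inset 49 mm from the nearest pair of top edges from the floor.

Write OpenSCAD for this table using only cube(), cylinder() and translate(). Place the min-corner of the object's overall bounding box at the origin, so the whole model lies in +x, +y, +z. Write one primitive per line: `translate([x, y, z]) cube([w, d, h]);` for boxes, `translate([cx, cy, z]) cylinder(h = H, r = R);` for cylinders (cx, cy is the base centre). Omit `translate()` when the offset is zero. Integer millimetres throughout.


translate([0, 0, 674]) cube([1477, 992, 26]);
translate([71, 71, 0]) cylinder(h = 674, r = 22);
translate([1406, 71, 0]) cylinder(h = 674, r = 22);
translate([71, 921, 0]) cylinder(h = 674, r = 22);
translate([1406, 921, 0]) cylinder(h = 674, r = 22);


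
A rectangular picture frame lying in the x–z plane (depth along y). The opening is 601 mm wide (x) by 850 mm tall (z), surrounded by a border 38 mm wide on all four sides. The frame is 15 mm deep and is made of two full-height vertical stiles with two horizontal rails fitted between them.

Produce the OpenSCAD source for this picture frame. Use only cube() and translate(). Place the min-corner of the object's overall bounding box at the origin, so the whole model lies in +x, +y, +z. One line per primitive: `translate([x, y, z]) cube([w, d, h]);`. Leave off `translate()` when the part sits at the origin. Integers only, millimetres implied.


cube([38, 15, 926]);
translate([639, 0, 0]) cube([38, 15, 926]);
translate([38, 0, 0]) cube([601, 15, 38]);
translate([38, 0, 888]) cube([601, 15, 38]);


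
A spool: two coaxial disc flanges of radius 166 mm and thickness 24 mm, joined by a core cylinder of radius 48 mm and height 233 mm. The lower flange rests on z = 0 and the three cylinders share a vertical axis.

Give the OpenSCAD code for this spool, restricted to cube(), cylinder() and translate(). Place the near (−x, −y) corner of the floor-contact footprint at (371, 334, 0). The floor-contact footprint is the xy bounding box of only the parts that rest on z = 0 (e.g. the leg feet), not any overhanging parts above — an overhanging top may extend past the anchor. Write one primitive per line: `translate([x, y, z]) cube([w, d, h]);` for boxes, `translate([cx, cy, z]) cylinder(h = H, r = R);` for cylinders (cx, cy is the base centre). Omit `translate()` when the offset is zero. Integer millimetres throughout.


translate([537, 500, 0]) cylinder(h = 24, r = 166);
translate([537, 500, 24]) cylinder(h = 233, r = 48);
translate([537, 500, 257]) cylinder(h = 24, r = 166);


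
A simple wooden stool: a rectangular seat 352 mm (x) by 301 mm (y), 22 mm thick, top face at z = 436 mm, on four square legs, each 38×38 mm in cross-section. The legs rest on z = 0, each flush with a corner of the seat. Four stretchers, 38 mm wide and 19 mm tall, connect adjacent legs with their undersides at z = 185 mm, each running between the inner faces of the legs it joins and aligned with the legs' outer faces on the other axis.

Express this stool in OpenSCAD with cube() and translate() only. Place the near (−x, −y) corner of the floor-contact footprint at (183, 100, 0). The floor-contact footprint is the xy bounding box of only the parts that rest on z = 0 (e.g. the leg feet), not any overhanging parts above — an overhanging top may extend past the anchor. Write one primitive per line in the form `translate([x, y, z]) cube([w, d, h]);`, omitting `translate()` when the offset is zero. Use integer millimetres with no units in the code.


translate([183, 100, 414]) cube([352, 301, 22]);
translate([183, 100, 0]) cube([38, 38, 414]);
translate([497, 100, 0]) cube([38, 38, 414]);
translate([183, 363, 0]) cube([38, 38, 414]);
translate([497, 363, 0]) cube([38, 38, 414]);
translate([221, 100, 185]) cube([276, 38, 19]);
translate([221, 363, 185]) cube([276, 38, 19]);
translate([183, 138, 185]) cube([38, 225, 19]);
translate([497, 138, 185]) cube([38, 225, 19]);


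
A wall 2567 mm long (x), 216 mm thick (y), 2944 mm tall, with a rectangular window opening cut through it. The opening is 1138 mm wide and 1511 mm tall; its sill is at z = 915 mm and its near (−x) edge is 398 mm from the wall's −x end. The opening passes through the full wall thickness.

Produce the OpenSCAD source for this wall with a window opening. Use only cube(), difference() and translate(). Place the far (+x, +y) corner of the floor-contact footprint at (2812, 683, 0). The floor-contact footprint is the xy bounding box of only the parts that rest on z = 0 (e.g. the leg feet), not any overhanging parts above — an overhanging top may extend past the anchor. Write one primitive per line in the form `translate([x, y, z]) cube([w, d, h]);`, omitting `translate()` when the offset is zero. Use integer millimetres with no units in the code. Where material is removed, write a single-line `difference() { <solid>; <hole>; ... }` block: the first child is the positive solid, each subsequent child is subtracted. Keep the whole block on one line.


difference() { translate([245, 467, 0]) cube([2567, 216, 2944]); translate([643, 467, 915]) cube([1138, 216, 1511]); }


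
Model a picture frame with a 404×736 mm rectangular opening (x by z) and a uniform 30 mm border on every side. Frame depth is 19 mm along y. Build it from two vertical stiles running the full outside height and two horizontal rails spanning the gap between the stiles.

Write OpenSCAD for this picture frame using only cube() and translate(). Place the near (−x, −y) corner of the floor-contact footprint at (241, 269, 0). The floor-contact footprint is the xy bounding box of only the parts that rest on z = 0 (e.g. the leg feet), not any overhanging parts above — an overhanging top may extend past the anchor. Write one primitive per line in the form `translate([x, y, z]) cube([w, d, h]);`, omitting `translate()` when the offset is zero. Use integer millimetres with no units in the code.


translate([241, 269, 0]) cube([30, 19, 796]);
translate([675, 269, 0]) cube([30, 19, 796]);
translate([271, 269, 0]) cube([404, 19, 30]);
translate([271, 269, 766]) cube([404, 19, 30]);


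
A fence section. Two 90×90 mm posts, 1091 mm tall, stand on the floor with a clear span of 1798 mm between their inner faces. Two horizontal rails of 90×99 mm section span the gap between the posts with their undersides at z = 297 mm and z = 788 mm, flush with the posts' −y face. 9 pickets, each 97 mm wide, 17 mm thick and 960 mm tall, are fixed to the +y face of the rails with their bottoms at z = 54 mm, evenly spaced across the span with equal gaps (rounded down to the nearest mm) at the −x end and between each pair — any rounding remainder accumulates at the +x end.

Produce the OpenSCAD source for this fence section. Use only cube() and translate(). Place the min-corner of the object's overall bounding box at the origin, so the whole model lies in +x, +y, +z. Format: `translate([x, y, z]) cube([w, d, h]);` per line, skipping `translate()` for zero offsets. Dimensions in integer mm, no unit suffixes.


cube([90, 90, 1091]);
translate([1888, 0, 0]) cube([90, 90, 1091]);
translate([90, 0, 297]) cube([1798, 90, 99]);
translate([90, 0, 788]) cube([1798, 90, 99]);
translate([182, 90, 54]) cube([97, 17, 960]);
translate([371, 90, 54]) cube([97, 17, 960]);
translate([560, 90, 54]) cube([97, 17, 960]);
translate([749, 90, 54]) cube([97, 17, 960]);
translate([938, 90, 54]) cube([97, 17, 960]);
translate([1127, 90, 54]) cube([97, 17, 960]);
translate([1316, 90, 54]) cube([97, 17, 960]);
translate([1505, 90, 54]) cube([97, 17, 960]);
translate([1694, 90, 54]) cube([97, 17, 960]);


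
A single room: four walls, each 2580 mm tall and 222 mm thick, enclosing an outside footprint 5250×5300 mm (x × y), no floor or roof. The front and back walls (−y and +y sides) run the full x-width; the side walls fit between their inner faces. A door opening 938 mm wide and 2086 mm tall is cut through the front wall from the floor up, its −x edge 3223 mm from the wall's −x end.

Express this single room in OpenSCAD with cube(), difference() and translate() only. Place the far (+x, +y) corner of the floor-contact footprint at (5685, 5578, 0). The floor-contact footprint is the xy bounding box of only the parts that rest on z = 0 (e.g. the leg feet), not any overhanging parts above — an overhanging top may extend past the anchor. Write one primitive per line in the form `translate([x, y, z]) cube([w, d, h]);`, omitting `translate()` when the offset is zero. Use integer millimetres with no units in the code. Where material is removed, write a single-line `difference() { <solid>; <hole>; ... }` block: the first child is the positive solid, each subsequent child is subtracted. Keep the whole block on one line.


difference() { translate([435, 278, 0]) cube([5250, 222, 2580]); translate([3658, 278, 0]) cube([938, 222, 2086]); }
translate([435, 5356, 0]) cube([5250, 222, 2580]);
translate([435, 500, 0]) cube([222, 4856, 2580]);
translate([5463, 500, 0]) cube([222, 4856, 2580]);


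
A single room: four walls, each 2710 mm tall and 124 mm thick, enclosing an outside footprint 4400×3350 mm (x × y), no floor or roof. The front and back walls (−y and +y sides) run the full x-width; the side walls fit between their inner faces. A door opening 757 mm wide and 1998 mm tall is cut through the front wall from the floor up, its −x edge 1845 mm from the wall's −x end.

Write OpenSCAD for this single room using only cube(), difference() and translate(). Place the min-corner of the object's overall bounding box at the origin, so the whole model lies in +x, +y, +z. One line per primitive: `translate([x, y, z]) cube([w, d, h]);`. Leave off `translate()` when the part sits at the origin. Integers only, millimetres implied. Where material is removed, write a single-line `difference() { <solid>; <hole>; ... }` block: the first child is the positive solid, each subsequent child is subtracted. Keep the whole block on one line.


difference() { cube([4400, 124, 2710]); translate([1845, 0, 0]) cube([757, 124, 1998]); }
translate([0, 3226, 0]) cube([4400, 124, 2710]);
translate([0, 124, 0]) cube([124, 3102, 2710]);
translate([4276, 124, 0]) cube([124, 3102, 2710]);


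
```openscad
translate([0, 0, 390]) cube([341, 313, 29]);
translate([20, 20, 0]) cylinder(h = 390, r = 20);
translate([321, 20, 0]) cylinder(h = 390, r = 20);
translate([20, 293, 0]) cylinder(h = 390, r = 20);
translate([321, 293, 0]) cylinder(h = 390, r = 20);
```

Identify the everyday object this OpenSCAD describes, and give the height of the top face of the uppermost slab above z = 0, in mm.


A stool. The seat height is 419 mm.

A 341×313×29 slab at z = 390 on four corner cylinders — a stool. The seat top is 390 + 29 = 419 mm.


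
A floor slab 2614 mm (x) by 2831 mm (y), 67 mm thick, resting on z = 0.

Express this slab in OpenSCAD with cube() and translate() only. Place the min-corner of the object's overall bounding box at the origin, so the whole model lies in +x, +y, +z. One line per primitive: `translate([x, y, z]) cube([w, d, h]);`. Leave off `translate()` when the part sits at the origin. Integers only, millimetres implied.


cube([2614, 2831, 67]);


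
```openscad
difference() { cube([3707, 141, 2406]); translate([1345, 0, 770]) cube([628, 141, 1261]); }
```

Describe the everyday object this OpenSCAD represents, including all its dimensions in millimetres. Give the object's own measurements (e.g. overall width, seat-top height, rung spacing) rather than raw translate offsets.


A wall 3707 mm long (x), 141 mm thick (y), 2406 mm tall, with a rectangular window opening cut through it. The opening is 628 mm wide and 1261 mm tall; its sill is at z = 770 mm and its near (−x) edge is 1345 mm from the wall's −x end. The opening passes through the full wall thickness.


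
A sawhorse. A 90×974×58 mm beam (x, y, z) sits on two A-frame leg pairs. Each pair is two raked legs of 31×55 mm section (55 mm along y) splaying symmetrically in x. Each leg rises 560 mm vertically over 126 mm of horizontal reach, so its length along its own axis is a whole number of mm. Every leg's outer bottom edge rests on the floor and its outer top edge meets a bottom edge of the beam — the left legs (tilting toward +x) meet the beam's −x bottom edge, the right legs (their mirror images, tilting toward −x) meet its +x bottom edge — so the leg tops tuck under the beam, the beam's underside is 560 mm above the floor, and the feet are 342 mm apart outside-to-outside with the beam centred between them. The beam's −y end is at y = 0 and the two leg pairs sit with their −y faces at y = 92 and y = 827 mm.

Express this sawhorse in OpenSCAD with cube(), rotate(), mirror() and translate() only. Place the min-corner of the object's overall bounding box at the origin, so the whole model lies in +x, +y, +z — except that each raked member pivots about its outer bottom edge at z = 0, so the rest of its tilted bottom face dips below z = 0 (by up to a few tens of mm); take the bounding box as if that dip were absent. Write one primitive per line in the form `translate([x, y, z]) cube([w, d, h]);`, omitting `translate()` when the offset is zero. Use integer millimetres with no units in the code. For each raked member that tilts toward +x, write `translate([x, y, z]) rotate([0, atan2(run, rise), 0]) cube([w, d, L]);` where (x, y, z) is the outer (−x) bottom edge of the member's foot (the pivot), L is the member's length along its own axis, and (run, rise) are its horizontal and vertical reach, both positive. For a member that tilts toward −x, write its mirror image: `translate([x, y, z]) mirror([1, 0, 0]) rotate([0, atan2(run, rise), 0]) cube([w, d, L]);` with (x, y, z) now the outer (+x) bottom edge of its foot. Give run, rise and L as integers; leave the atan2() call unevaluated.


translate([126, 0, 560]) cube([90, 974, 58]);
translate([0, 92, 0]) rotate([0, atan2(126, 560), 0]) cube([31, 55, 574]);
translate([342, 92, 0]) mirror([1, 0, 0]) rotate([0, atan2(126, 560), 0]) cube([31, 55, 574]);
translate([0, 827, 0]) rotate([0, atan2(126, 560), 0]) cube([31, 55, 574]);
translate([342, 827, 0]) mirror([1, 0, 0]) rotate([0, atan2(126, 560), 0]) cube([31, 55, 574]);


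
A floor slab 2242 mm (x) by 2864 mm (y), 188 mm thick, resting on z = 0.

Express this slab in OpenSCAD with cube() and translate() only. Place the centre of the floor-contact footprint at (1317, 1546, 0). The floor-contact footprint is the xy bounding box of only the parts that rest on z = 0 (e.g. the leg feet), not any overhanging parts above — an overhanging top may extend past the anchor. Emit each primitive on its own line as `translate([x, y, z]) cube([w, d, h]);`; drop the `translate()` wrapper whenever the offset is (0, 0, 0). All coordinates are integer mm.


translate([196, 114, 0]) cube([2242, 2864, 188]);


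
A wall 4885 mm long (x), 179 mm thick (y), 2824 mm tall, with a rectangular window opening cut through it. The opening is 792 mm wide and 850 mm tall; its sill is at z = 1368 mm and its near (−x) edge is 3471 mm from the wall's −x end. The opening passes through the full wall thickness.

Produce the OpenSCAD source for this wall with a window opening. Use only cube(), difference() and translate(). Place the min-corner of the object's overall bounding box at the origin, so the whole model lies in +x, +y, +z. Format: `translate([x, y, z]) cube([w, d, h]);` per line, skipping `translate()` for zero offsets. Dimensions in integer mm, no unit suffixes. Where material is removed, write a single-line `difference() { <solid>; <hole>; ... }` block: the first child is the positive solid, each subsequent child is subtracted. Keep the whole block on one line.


difference() { cube([4885, 179, 2824]); translate([3471, 0, 1368]) cube([792, 179, 850]); }


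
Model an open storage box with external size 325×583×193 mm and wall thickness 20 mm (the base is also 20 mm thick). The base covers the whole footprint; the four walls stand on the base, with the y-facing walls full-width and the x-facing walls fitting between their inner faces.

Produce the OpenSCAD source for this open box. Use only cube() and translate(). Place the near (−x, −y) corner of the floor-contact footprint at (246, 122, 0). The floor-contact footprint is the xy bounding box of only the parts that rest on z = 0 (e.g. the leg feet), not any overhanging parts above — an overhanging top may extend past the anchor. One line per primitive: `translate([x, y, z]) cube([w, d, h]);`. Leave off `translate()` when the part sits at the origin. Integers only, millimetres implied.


translate([246, 122, 0]) cube([325, 583, 20]);
translate([246, 122, 20]) cube([325, 20, 173]);
translate([246, 685, 20]) cube([325, 20, 173]);
translate([246, 142, 20]) cube([20, 543, 173]);
translate([551, 142, 20]) cube([20, 543, 173]);


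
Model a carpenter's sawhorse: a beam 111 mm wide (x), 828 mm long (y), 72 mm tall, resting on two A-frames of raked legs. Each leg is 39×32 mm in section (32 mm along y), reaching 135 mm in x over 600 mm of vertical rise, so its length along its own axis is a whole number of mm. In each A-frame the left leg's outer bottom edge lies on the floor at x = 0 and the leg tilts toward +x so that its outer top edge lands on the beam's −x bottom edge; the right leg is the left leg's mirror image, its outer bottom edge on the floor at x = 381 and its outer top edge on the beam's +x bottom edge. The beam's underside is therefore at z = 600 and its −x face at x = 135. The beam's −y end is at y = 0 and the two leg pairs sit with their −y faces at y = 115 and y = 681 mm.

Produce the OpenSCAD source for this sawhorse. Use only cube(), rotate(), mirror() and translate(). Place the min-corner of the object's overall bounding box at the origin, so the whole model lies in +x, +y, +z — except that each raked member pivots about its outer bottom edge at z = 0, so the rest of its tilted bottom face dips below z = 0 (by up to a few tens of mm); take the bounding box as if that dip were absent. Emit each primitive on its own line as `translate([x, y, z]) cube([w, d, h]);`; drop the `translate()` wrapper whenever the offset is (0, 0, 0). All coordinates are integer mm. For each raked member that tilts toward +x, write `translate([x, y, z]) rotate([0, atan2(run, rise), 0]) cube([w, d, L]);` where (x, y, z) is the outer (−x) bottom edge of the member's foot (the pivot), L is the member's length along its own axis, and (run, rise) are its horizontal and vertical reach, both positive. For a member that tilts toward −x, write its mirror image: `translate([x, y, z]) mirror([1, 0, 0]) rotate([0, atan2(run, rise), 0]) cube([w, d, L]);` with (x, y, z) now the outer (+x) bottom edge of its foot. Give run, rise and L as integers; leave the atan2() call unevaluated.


// leg length = √(135² + 600²) = 615
// right-leg outer foot x = 2·135 + 111 = 381
// beam min-corner = (135, 0, 600)
translate([135, 0, 600]) cube([111, 828, 72]);
translate([0, 115, 0]) rotate([0, atan2(135, 600), 0]) cube([39, 32, 615]);
translate([381, 115, 0]) mirror([1, 0, 0]) rotate([0, atan2(135, 600), 0]) cube([39, 32, 615]);
translate([0, 681, 0]) rotate([0, atan2(135, 600), 0]) cube([39, 32, 615]);
translate([381, 681, 0]) mirror([1, 0, 0]) rotate([0, atan2(135, 600), 0]) cube([39, 32, 615]);


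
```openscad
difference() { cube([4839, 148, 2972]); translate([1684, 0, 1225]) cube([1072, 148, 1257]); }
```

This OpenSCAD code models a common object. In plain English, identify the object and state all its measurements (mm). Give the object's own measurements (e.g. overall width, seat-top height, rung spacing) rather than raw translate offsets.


A wall 4839 mm long (x), 148 mm thick (y), 2972 mm tall, with a rectangular window opening cut through it. The opening is 1072 mm wide and 1257 mm tall; its sill is at z = 1225 mm and its near (−x) edge is 1684 mm from the wall's −x end. The opening passes through the full wall thickness.


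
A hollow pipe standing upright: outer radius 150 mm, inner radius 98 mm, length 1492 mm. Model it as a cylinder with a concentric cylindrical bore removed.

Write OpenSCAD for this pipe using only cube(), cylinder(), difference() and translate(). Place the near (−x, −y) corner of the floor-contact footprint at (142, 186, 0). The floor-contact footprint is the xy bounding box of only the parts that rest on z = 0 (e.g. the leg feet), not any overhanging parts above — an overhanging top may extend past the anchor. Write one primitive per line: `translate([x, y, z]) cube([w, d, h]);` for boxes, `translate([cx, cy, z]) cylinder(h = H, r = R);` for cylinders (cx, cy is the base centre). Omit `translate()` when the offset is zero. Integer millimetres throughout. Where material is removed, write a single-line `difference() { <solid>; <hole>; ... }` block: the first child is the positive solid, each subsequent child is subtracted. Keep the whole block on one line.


difference() { translate([292, 336, 0]) cylinder(h = 1492, r = 150); translate([292, 336, 0]) cylinder(h = 1492, r = 98); }


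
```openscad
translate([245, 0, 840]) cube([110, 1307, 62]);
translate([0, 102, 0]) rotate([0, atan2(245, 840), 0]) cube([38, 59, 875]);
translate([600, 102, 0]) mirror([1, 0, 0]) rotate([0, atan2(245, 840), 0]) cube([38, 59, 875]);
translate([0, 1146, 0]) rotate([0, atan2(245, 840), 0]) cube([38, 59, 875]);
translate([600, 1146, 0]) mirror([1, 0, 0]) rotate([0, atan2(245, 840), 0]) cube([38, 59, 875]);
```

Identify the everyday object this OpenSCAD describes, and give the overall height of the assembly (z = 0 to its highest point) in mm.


A sawhorse. The overall height is 902 mm.

A beam across two mirrored pairs of raked legs — a sawhorse. The beam's underside is at z = 840 (matching the legs' vertical rise in atan2(245, 840)) and the beam is 62 mm tall, so its top is at 840 + 62 = 902 mm. The raked legs top out at the beam's underside, so that is the highest point.


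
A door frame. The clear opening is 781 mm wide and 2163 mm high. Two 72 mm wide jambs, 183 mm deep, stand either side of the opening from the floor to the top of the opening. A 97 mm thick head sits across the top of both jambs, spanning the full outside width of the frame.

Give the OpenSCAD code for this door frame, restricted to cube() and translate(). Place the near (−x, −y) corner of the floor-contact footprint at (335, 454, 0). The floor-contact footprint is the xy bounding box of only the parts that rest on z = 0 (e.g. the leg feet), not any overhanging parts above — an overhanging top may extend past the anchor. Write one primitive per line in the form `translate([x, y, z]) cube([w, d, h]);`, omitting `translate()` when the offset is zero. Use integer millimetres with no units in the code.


translate([335, 454, 0]) cube([72, 183, 2163]);
translate([1188, 454, 0]) cube([72, 183, 2163]);
translate([335, 454, 2163]) cube([925, 183, 97]);


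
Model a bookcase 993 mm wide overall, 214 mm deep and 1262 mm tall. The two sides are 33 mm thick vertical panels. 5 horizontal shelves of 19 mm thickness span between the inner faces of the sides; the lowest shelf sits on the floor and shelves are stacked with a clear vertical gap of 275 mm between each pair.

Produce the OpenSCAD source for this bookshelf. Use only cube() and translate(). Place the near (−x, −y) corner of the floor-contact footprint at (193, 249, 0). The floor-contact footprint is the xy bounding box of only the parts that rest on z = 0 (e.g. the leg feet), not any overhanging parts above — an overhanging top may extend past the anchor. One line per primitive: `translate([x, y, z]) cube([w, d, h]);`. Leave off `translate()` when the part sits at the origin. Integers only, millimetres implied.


translate([193, 249, 0]) cube([33, 214, 1262]);
translate([1153, 249, 0]) cube([33, 214, 1262]);
translate([226, 249, 0]) cube([927, 214, 19]);
translate([226, 249, 294]) cube([927, 214, 19]);
translate([226, 249, 588]) cube([927, 214, 19]);
translate([226, 249, 882]) cube([927, 214, 19]);
translate([226, 249, 1176]) cube([927, 214, 19]);


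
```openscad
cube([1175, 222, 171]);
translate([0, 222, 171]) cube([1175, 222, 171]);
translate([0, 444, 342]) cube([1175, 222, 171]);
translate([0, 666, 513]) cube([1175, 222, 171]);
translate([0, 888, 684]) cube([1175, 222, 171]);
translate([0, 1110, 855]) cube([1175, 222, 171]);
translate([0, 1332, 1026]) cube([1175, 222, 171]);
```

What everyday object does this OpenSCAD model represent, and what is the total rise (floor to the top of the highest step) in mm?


A staircase. The total rise is 1197 mm.

7 identical blocks, each offset up and back from the previous — a staircase. Each step is 171 mm tall and there are 7 of them, so the total rise is 7 × 171 = 1197 mm.


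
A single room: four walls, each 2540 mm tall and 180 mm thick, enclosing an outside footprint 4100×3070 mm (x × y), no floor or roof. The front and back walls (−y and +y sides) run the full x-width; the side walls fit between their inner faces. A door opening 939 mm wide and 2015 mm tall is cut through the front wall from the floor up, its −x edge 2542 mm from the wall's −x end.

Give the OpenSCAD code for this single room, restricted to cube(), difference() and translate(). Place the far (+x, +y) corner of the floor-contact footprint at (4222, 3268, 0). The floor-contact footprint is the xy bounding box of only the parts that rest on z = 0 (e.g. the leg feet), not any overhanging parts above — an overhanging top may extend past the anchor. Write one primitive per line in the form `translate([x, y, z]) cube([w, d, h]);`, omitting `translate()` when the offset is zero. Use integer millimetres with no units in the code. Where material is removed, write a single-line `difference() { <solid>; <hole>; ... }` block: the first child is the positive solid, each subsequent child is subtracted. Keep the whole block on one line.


difference() { translate([122, 198, 0]) cube([4100, 180, 2540]); translate([2664, 198, 0]) cube([939, 180, 2015]); }
translate([122, 3088, 0]) cube([4100, 180, 2540]);
translate([122, 378, 0]) cube([180, 2710, 2540]);
translate([4042, 378, 0]) cube([180, 2710, 2540]);


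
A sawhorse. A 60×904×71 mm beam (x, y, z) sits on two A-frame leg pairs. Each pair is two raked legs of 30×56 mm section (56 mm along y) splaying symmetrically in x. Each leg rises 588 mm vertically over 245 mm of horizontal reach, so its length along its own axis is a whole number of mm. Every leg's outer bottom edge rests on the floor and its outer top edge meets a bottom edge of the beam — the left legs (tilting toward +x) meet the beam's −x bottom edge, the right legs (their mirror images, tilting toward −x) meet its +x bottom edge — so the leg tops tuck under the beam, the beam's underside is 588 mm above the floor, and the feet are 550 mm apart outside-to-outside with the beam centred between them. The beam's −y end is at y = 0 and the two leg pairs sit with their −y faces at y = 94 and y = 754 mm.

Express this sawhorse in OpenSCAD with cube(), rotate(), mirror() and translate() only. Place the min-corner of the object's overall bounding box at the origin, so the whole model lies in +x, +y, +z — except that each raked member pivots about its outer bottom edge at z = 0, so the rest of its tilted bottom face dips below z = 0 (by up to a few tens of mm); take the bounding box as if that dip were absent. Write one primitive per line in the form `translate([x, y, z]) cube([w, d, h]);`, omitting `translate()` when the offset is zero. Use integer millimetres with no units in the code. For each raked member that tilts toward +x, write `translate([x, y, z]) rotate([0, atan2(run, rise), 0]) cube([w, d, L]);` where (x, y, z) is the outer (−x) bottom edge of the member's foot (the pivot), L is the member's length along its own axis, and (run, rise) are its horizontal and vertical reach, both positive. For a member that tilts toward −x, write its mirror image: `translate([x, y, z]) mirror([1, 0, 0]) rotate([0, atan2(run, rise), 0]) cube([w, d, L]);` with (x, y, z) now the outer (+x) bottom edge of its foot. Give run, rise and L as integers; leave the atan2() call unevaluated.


translate([245, 0, 588]) cube([60, 904, 71]);
translate([0, 94, 0]) rotate([0, atan2(245, 588), 0]) cube([30, 56, 637]);
translate([550, 94, 0]) mirror([1, 0, 0]) rotate([0, atan2(245, 588), 0]) cube([30, 56, 637]);
translate([0, 754, 0]) rotate([0, atan2(245, 588), 0]) cube([30, 56, 637]);
translate([550, 754, 0]) mirror([1, 0, 0]) rotate([0, atan2(245, 588), 0]) cube([30, 56, 637]);


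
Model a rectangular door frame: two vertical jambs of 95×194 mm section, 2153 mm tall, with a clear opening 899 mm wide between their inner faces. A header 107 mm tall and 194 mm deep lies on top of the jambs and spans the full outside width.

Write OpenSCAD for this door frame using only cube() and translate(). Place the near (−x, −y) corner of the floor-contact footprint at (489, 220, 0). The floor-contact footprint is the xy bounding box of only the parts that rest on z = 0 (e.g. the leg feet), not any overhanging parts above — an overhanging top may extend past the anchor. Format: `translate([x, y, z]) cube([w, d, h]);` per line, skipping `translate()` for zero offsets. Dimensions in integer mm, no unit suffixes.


translate([489, 220, 0]) cube([95, 194, 2153]);
translate([1483, 220, 0]) cube([95, 194, 2153]);
translate([489, 220, 2153]) cube([1089, 194, 107]);


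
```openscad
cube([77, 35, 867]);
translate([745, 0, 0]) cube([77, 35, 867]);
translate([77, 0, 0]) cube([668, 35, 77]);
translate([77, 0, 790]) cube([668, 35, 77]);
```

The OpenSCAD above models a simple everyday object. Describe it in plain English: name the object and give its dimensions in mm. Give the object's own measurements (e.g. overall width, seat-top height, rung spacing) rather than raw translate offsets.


A rectangular picture frame lying in the x–z plane (depth along y). The opening is 668 mm wide (x) by 713 mm tall (z), surrounded by a border 77 mm wide on all four sides. The frame is 35 mm deep and is made of two full-height vertical stiles with two horizontal rails fitted between them.


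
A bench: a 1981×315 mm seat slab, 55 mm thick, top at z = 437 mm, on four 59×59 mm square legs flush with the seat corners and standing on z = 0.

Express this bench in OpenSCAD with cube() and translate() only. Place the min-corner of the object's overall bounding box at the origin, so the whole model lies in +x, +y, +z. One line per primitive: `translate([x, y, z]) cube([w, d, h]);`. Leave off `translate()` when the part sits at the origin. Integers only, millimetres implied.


translate([0, 0, 382]) cube([1981, 315, 55]);
cube([59, 59, 382]);
translate([0, 256, 0]) cube([59, 59, 382]);
translate([1922, 0, 0]) cube([59, 59, 382]);
translate([1922, 256, 0]) cube([59, 59, 382]);


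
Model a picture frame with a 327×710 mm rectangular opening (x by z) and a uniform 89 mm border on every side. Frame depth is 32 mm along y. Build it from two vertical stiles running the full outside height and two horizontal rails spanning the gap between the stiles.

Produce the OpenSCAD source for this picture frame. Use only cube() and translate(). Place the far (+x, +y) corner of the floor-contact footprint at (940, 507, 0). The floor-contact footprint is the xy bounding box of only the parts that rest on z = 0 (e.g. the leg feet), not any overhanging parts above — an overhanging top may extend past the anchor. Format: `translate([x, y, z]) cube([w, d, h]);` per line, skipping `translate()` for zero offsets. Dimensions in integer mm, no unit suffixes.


translate([435, 475, 0]) cube([89, 32, 888]);
translate([851, 475, 0]) cube([89, 32, 888]);
translate([524, 475, 0]) cube([327, 32, 89]);
translate([524, 475, 799]) cube([327, 32, 89]);


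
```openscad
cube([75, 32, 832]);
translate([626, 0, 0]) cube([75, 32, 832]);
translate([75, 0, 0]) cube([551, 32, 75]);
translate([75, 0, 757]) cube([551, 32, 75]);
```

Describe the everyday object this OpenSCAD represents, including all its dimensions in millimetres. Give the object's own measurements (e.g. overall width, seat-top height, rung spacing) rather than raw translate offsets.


A rectangular picture frame lying in the x–z plane (depth along y). The opening is 551 mm wide (x) by 682 mm tall (z), surrounded by a border 75 mm wide on all four sides. The frame is 32 mm deep and is made of two full-height vertical stiles with two horizontal rails fitted between them.


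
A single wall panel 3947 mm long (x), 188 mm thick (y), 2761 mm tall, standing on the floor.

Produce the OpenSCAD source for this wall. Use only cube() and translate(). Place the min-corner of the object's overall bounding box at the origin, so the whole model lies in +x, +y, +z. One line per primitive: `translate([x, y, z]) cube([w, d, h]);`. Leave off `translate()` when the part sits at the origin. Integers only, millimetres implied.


cube([3947, 188, 2761]);


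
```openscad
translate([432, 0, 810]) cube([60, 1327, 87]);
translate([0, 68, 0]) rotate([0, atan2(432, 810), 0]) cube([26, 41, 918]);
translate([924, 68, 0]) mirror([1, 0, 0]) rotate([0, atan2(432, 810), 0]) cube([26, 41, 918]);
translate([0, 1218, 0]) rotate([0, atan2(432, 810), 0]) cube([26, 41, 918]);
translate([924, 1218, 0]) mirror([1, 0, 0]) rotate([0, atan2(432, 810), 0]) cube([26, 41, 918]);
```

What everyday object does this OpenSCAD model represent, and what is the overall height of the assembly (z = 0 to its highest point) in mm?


A sawhorse. The overall height is 897 mm.

A beam across two mirrored pairs of raked legs — a sawhorse. The beam's underside is at z = 810 (matching the legs' vertical rise in atan2(432, 810)) and the beam is 87 mm tall, so its top is at 810 + 87 = 897 mm. The raked legs top out at the beam's underside, so that is the highest point.


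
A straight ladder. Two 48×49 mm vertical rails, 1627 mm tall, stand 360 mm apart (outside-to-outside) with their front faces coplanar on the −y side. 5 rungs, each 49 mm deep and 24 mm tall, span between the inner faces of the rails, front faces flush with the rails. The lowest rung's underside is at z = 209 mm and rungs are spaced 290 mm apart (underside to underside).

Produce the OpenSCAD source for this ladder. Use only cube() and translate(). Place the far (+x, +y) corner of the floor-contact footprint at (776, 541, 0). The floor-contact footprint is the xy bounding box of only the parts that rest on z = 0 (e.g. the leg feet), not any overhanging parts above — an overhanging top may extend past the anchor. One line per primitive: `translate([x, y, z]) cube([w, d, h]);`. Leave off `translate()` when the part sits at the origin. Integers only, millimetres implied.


translate([416, 492, 0]) cube([48, 49, 1627]);
translate([728, 492, 0]) cube([48, 49, 1627]);
translate([464, 492, 209]) cube([264, 49, 24]);
translate([464, 492, 499]) cube([264, 49, 24]);
translate([464, 492, 789]) cube([264, 49, 24]);
translate([464, 492, 1079]) cube([264, 49, 24]);
translate([464, 492, 1369]) cube([264, 49, 24]);


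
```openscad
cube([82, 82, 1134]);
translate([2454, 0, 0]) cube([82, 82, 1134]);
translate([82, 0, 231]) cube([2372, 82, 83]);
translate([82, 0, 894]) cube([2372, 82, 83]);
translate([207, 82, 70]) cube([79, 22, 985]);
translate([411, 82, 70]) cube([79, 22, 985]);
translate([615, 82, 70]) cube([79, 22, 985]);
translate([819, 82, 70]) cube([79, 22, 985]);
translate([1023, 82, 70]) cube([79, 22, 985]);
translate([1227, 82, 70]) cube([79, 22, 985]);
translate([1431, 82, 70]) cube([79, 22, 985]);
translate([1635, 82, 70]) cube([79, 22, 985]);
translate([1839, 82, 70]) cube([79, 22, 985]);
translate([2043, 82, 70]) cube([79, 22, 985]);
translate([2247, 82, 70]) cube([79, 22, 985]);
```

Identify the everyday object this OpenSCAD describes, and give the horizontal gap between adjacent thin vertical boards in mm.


A fence section. The picket gap is 125 mm.

Two posts, two rails, 11 pickets — a fence section. Span 2372 mm holds 11 pickets of 79 mm with 12 equal gaps: ⌊(2372 − 11·79) / 12⌋ = 125 mm.


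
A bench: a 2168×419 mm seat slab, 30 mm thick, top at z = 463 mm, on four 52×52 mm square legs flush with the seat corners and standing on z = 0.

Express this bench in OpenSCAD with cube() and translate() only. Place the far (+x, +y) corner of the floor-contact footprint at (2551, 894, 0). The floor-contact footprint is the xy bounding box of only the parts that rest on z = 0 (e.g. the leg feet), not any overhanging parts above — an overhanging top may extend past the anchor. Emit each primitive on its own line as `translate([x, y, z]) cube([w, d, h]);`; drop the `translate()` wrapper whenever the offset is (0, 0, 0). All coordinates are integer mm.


translate([383, 475, 433]) cube([2168, 419, 30]);
translate([383, 475, 0]) cube([52, 52, 433]);
translate([383, 842, 0]) cube([52, 52, 433]);
translate([2499, 475, 0]) cube([52, 52, 433]);
translate([2499, 842, 0]) cube([52, 52, 433]);


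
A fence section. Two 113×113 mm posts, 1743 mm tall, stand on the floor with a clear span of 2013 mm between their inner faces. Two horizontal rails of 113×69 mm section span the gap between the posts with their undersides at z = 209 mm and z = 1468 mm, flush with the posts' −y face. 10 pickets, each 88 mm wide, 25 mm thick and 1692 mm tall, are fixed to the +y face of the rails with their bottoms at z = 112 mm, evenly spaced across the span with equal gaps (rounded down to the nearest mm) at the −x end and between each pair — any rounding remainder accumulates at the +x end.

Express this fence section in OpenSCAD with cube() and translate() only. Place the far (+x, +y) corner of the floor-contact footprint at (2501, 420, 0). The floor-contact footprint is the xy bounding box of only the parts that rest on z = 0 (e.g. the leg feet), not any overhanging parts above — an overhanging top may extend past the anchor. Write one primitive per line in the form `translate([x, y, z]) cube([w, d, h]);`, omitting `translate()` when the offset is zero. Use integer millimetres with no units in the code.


translate([262, 307, 0]) cube([113, 113, 1743]);
translate([2388, 307, 0]) cube([113, 113, 1743]);
translate([375, 307, 209]) cube([2013, 113, 69]);
translate([375, 307, 1468]) cube([2013, 113, 69]);
translate([478, 420, 112]) cube([88, 25, 1692]);
translate([669, 420, 112]) cube([88, 25, 1692]);
translate([860, 420, 112]) cube([88, 25, 1692]);
translate([1051, 420, 112]) cube([88, 25, 1692]);
translate([1242, 420, 112]) cube([88, 25, 1692]);
translate([1433, 420, 112]) cube([88, 25, 1692]);
translate([1624, 420, 112]) cube([88, 25, 1692]);
translate([1815, 420, 112]) cube([88, 25, 1692]);
translate([2006, 420, 112]) cube([88, 25, 1692]);
translate([2197, 420, 112]) cube([88, 25, 1692]);
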